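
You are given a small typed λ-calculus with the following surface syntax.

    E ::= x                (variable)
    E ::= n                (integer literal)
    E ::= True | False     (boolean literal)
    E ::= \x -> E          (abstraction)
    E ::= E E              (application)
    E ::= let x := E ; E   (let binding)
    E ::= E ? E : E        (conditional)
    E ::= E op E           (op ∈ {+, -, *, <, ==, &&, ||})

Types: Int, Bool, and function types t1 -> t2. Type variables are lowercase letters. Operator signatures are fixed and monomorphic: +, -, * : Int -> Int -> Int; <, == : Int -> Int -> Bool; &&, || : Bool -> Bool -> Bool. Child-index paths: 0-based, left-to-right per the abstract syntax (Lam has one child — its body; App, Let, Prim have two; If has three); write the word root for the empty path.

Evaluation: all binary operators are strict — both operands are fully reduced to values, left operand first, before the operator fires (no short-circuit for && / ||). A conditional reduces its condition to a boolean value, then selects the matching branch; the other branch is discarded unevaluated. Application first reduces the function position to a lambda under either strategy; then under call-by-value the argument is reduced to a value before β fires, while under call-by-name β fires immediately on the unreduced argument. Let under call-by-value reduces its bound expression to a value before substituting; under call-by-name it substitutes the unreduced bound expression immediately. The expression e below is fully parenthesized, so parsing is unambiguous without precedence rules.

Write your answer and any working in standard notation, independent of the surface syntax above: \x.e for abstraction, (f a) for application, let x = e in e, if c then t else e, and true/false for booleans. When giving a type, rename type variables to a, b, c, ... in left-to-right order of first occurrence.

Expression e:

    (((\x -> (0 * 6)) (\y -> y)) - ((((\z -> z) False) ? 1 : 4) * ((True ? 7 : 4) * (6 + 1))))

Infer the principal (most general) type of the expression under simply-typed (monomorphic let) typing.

Trace:
  unify Int ~ Int
  unify Int ~ Int
\x._ : a -> Int
y : b
\y._ : b -> b
  unify a -> Int ~ (b -> b) -> c
  unify a ~ b -> b
  unify Int ~ c
_ _ : Int
  unify Int ~ Int
z : d
\z._ : d -> d
  unify d -> d ~ Bool -> e
  unify d ~ Bool
  unify Bool ~ e
_ _ : Bool
  unify Bool ~ Bool
  unify Int ~ Int
  unify Int ~ Int
  unify Bool ~ Bool
  unify Int ~ Int
  unify Int ~ Int
  unify Int ~ Int
  unify Int ~ Int
  unify Int ~ Int
  unify Int ~ Int
  unify Int ~ Int

Answer: Int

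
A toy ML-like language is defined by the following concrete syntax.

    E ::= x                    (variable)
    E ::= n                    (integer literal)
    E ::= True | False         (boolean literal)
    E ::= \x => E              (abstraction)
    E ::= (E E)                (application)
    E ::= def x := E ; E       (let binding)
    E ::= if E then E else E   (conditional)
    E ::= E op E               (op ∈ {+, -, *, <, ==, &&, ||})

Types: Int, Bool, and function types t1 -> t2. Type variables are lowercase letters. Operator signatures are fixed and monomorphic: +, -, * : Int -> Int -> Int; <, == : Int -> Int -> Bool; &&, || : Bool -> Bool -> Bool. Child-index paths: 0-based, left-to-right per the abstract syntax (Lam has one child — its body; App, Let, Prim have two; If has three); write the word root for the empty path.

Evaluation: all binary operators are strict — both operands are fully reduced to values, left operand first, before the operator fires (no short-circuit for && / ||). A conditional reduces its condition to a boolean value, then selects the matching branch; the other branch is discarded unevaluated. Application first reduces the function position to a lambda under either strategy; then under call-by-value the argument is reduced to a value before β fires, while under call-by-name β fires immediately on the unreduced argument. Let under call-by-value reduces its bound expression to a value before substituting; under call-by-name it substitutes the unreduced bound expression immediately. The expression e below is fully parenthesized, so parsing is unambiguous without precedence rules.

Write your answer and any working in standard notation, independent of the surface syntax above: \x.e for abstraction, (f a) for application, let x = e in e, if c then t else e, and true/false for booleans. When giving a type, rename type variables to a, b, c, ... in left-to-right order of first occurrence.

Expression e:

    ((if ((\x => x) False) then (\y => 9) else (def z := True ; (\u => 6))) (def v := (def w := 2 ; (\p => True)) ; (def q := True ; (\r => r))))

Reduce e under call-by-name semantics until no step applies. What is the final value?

Answer: 6

Trace:
step 0: ((if ((\x.x) false) then (\y.9) else (let z = true in (\u.6))) (let v = (let w = 2 in (\p.true)) in (let q = true in (\r.r))))
step 1: [beta@0.0] ((if false then (\y.9) else (let z = true in (\u.6))) (let v = (let w = 2 in (\p.true)) in (let q = true in (\r.r))))
step 2: [if@0] ((let z = true in (\u.6)) (let v = (let w = 2 in (\p.true)) in (let q = true in (\r.r))))
step 3: [let@0] ((\u.6) (let v = (let w = 2 in (\p.true)) in (let q = true in (\r.r))))
step 4: [beta@root] 6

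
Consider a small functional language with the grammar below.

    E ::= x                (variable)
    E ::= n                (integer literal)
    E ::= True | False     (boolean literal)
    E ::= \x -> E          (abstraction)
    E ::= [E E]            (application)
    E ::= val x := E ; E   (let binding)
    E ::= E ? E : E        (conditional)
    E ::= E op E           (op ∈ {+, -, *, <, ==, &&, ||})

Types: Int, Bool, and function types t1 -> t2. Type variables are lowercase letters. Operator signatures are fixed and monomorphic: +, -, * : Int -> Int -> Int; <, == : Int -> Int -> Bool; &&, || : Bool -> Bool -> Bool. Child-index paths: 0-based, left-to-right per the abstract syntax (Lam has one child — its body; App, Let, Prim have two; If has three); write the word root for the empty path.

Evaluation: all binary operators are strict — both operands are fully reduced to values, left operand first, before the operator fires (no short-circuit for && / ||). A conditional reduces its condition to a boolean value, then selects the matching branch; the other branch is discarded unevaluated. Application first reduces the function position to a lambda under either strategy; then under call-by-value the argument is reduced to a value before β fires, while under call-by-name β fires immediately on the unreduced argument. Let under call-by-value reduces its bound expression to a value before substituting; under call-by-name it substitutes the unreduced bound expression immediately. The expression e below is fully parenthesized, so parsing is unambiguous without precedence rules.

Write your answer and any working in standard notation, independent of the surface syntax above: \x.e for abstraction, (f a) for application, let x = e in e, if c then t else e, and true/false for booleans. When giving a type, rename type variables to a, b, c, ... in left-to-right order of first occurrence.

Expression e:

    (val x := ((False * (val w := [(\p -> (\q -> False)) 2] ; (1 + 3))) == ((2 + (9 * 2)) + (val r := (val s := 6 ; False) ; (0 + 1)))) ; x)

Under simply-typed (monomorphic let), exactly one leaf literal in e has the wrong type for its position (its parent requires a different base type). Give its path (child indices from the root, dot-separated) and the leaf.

Answer: 0.0.0 : false

Derivation:
  unify Bool ~ Int
  FAIL: mismatch Bool ~ Int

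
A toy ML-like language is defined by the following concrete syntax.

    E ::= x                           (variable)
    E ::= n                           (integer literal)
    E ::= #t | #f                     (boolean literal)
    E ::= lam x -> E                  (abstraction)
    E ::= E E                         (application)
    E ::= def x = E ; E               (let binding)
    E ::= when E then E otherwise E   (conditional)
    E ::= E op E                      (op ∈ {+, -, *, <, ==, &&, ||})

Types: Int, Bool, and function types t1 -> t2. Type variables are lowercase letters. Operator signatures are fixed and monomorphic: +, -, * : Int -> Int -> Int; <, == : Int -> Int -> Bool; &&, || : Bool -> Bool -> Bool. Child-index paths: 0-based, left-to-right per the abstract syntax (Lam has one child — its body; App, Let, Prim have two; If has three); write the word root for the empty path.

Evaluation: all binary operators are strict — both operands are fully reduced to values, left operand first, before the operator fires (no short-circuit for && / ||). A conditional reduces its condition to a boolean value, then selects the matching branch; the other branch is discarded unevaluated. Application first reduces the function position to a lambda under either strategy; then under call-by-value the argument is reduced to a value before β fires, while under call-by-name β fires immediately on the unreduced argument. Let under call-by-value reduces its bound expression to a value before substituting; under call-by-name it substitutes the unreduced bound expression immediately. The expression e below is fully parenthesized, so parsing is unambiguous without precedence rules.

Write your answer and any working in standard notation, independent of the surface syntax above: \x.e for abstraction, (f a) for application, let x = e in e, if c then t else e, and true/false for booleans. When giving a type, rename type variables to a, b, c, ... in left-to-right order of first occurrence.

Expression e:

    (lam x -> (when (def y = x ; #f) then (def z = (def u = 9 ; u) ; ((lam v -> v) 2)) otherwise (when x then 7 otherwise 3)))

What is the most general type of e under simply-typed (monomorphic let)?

Working:
x : a
let y : a
  unify Bool ~ Bool
let u : Int
u : Int
let z : Int
v : b
\v._ : b -> b
  unify b -> b ~ Int -> c
  unify b ~ Int
  unify Int ~ c
_ _ : Int
x : a
  unify a ~ Bool
  unify Int ~ Int
  unify Int ~ Int
\x._ : Bool -> Int

Answer: Bool -> Int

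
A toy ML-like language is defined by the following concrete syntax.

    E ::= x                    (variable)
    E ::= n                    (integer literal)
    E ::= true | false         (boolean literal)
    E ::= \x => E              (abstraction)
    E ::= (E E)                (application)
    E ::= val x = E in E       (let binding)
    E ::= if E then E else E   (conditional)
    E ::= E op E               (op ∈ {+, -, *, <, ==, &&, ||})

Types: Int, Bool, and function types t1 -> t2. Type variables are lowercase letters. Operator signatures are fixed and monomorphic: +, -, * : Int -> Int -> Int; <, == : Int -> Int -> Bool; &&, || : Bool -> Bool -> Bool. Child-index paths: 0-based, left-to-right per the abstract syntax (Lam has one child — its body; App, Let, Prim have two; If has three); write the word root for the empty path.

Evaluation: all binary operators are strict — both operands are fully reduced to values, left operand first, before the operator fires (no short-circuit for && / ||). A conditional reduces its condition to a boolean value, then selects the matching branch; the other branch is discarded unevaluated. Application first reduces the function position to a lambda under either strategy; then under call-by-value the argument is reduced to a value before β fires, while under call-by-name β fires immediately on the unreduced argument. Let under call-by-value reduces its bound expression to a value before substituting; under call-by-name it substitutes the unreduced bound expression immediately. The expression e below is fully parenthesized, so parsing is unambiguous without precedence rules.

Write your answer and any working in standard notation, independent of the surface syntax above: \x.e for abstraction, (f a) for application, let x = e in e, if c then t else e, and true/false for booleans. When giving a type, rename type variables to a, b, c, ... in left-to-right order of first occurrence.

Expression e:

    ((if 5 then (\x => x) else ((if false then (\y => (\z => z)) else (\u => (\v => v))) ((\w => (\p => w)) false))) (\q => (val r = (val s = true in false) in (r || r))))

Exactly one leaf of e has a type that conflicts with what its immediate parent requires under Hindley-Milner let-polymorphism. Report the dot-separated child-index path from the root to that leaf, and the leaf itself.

Answer: 0.0 : 5

Working:
  unify Int ~ Bool
  FAIL: mismatch Int ~ Bool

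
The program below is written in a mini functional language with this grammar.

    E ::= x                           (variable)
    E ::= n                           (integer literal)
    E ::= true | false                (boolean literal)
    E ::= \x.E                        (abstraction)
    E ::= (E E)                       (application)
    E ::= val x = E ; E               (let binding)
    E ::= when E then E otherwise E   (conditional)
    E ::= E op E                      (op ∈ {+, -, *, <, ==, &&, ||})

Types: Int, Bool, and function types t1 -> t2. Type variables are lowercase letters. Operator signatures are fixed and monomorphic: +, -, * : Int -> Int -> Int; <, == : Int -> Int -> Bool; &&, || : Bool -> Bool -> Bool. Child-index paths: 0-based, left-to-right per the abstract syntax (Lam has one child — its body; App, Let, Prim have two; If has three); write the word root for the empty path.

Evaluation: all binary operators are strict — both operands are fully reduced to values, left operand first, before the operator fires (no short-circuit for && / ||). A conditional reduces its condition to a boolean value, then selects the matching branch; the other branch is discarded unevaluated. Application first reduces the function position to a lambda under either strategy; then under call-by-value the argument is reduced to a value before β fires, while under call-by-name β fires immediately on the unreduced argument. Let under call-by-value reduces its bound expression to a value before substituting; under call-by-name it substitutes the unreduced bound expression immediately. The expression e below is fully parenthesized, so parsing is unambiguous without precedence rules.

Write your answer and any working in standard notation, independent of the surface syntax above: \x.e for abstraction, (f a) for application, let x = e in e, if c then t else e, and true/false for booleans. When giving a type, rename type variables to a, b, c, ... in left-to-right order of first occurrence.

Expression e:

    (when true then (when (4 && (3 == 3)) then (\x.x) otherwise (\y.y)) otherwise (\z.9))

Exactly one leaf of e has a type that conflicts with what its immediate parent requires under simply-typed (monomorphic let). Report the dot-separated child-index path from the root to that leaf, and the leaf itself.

Answer: 1.0.0 : 4

Trace:
  unify Bool ~ Bool
  unify Int ~ Bool
  FAIL: mismatch Int ~ Bool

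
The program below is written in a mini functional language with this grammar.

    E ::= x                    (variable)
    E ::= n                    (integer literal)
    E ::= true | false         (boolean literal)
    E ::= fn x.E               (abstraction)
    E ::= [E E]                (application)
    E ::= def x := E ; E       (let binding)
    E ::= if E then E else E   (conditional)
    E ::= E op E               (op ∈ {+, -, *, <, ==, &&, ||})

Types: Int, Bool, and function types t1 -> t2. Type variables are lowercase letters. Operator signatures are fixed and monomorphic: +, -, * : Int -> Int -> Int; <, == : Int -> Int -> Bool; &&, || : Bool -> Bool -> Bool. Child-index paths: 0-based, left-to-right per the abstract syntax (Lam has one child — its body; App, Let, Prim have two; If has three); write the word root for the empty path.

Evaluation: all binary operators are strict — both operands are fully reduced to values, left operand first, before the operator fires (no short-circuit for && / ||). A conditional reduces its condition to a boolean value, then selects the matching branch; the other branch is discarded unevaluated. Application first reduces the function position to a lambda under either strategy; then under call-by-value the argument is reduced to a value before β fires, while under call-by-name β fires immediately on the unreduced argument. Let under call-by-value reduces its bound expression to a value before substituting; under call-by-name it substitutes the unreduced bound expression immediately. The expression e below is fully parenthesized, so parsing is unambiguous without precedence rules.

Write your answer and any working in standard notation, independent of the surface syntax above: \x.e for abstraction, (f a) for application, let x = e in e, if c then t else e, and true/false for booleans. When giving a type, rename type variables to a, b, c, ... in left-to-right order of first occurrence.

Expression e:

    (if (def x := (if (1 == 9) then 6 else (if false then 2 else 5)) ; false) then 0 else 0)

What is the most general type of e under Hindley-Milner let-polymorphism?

Answer: Int

Derivation:
  unify Int ~ Int
  unify Int ~ Int
  unify Bool ~ Bool
  unify Bool ~ Bool
  unify Int ~ Int
  unify Int ~ Int
let x : Int
  unify Bool ~ Bool
  unify Int ~ Int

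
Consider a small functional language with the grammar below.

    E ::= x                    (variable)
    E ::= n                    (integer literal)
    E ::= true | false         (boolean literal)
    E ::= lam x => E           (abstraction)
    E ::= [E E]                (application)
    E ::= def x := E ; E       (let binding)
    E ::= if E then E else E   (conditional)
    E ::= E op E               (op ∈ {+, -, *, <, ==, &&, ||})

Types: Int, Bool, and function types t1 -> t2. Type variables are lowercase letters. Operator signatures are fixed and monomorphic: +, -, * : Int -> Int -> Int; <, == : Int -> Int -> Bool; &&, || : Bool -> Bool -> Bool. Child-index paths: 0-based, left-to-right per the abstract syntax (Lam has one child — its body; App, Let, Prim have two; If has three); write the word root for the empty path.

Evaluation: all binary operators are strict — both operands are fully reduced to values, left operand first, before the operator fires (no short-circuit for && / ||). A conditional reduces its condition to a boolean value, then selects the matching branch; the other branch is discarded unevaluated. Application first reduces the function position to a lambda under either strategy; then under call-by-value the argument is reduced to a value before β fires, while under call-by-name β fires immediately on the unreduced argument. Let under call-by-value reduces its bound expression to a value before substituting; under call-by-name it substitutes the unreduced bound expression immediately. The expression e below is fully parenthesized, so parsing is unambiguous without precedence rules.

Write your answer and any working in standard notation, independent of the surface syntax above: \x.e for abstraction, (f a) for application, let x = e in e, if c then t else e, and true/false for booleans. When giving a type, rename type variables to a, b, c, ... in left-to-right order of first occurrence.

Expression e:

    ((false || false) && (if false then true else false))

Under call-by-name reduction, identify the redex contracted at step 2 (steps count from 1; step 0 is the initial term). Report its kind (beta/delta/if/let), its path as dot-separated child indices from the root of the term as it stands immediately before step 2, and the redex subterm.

Derivation:
step 0: ((false || false) && (if false then true else false))
step 1: [delta@0] (false && (if false then true else false))
step 2: [if@1] (false && false)

Answer: if at 1 : (if false then true else false)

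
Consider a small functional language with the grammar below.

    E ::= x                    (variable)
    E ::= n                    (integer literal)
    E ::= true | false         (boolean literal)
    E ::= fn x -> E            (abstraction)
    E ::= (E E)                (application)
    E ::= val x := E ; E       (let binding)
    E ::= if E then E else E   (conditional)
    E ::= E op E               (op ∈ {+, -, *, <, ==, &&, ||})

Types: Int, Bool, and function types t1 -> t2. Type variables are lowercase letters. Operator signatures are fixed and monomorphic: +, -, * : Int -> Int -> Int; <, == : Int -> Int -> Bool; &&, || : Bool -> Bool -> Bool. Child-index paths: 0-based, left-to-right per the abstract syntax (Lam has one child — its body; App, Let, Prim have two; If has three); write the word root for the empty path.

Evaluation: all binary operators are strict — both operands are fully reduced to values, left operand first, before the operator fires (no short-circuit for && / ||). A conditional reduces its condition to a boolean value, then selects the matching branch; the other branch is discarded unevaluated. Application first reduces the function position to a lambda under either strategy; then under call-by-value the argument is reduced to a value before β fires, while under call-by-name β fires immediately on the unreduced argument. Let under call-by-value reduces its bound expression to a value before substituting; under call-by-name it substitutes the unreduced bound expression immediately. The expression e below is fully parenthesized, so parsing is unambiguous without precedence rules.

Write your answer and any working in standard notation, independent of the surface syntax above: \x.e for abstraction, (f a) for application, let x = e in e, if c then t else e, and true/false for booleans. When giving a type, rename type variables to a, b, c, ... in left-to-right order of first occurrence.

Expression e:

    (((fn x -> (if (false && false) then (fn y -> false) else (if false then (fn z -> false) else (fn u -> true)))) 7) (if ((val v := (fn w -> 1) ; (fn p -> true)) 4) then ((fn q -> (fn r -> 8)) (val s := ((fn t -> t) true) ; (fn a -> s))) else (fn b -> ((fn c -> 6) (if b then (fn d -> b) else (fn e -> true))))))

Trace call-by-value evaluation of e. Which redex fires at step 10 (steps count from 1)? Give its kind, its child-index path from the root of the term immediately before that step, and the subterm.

Answer: beta at 1 : ((\q.(\r.8)) (\a.true))

Derivation:
step 0: (((\x.(if (false && false) then (\y.false) else (if false then (\z.false) else (\u.true)))) 7) (if ((let v = (\w.1) in (\p.true)) 4) then ((\q.(\r.8)) (let s = ((\t.t) true) in (\a.s))) else (\b.((\c.6) (if b then (\d.b) else (\e.true))))))
step 1: [beta@0] ((if (false && false) then (\y.false) else (if false then (\z.false) else (\u.true))) (if ((let v = (\w.1) in (\p.true)) 4) then ((\q.(\r.8)) (let s = ((\t.t) true) in (\a.s))) else (\b.((\c.6) (if b then (\d.b) else (\e.true))))))
step 2: [delta@0.0] ((if false then (\y.false) else (if false then (\z.false) else (\u.true))) (if ((let v = (\w.1) in (\p.true)) 4) then ((\q.(\r.8)) (let s = ((\t.t) true) in (\a.s))) else (\b.((\c.6) (if b then (\d.b) else (\e.true))))))
step 3: [if@0] ((if false then (\z.false) else (\u.true)) (if ((let v = (\w.1) in (\p.true)) 4) then ((\q.(\r.8)) (let s = ((\t.t) true) in (\a.s))) else (\b.((\c.6) (if b then (\d.b) else (\e.true))))))
step 4: [if@0] ((\u.true) (if ((let v = (\w.1) in (\p.true)) 4) then ((\q.(\r.8)) (let s = ((\t.t) true) in (\a.s))) else (\b.((\c.6) (if b then (\d.b) else (\e.true))))))
step 5: [let@1.0.0] ((\u.true) (if ((\p.true) 4) then ((\q.(\r.8)) (let s = ((\t.t) true) in (\a.s))) else (\b.((\c.6) (if b then (\d.b) else (\e.true))))))
step 6: [beta@1.0] ((\u.true) (if true then ((\q.(\r.8)) (let s = ((\t.t) true) in (\a.s))) else (\b.((\c.6) (if b then (\d.b) else (\e.true))))))
step 7: [if@1] ((\u.true) ((\q.(\r.8)) (let s = ((\t.t) true) in (\a.s))))
step 8: [beta@1.1.0] ((\u.true) ((\q.(\r.8)) (let s = true in (\a.s))))
step 9: [let@1.1] ((\u.true) ((\q.(\r.8)) (\a.true)))
step 10: [beta@1] ((\u.true) (\r.8))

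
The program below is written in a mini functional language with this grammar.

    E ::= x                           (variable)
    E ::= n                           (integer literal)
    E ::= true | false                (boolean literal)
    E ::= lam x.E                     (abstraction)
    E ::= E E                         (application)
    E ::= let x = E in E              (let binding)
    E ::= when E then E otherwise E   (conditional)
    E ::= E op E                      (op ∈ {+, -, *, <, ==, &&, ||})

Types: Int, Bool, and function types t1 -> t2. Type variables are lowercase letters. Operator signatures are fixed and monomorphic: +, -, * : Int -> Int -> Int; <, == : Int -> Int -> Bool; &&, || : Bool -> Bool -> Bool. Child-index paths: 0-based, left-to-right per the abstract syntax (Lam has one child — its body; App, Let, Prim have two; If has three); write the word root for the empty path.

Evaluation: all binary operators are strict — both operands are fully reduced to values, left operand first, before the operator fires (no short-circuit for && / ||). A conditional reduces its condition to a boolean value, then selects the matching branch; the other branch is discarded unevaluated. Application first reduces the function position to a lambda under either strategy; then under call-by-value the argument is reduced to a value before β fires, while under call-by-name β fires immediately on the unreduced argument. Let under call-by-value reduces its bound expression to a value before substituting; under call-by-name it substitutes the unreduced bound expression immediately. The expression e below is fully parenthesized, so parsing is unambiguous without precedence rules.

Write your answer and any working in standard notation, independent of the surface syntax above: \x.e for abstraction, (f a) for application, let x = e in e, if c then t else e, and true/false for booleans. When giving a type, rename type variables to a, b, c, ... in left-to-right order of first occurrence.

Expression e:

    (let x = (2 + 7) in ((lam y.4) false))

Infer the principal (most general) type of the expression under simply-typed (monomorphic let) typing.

Answer: Int

Trace:
  unify Int ~ Int
  unify Int ~ Int
let x : Int
\y._ : a -> Int
  unify a -> Int ~ Bool -> b
  unify a ~ Bool
  unify Int ~ b
_ _ : Int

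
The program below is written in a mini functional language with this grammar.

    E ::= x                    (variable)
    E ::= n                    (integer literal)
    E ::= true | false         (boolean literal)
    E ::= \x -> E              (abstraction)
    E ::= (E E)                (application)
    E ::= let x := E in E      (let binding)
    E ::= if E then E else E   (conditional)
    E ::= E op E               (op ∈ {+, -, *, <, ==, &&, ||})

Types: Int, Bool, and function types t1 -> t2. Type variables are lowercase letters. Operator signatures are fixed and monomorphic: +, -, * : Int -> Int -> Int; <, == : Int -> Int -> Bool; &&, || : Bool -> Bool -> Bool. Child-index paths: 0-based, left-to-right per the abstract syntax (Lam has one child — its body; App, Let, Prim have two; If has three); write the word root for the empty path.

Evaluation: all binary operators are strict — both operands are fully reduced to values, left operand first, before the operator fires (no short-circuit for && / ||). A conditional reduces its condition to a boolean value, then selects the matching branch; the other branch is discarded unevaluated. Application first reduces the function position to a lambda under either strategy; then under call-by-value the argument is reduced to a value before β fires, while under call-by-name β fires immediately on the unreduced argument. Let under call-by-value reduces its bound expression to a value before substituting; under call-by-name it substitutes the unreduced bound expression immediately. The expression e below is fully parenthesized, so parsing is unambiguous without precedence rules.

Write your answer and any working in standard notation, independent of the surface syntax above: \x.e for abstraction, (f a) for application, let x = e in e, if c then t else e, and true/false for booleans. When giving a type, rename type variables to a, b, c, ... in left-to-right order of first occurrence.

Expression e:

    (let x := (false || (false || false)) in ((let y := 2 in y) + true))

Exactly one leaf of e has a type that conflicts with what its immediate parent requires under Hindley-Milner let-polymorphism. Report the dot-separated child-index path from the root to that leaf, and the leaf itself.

Answer: 1.1 : true

Trace:
  unify Bool ~ Bool
  unify Bool ~ Bool
  unify Bool ~ Bool
  unify Bool ~ Bool
let x : Bool
let y : Int
y : Int
  unify Int ~ Int
  unify Bool ~ Int
  FAIL: mismatch Bool ~ Int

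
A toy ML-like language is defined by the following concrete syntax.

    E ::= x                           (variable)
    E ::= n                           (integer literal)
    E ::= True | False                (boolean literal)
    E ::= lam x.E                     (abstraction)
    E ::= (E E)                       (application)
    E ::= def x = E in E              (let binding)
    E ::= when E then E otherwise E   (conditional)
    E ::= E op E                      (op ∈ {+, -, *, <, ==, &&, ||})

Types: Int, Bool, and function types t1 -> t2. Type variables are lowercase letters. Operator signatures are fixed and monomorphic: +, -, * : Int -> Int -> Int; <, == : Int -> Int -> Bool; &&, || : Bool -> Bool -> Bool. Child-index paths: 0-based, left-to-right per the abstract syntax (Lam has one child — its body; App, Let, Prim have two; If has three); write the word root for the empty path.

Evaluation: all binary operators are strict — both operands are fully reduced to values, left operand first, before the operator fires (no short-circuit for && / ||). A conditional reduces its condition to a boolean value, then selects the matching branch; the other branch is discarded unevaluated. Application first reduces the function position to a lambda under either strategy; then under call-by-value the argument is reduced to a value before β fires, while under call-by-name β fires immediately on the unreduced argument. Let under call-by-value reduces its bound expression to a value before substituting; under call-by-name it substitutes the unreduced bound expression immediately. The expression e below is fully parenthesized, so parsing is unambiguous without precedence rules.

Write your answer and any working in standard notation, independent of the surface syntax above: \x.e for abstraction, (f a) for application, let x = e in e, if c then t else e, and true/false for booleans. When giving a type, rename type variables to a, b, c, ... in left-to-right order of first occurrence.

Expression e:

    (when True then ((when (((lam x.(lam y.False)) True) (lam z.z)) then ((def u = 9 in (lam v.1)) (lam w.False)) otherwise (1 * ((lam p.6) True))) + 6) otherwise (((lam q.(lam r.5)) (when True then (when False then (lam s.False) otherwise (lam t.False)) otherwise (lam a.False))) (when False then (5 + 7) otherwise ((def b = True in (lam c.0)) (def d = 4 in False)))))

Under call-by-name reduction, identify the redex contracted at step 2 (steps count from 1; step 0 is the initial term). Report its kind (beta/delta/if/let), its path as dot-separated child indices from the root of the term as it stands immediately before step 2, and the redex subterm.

Trace:
step 0: (if true then ((if (((\x.(\y.false)) true) (\z.z)) then ((let u = 9 in (\v.1)) (\w.false)) else (1 * ((\p.6) true))) + 6) else (((\q.(\r.5)) (if true then (if false then (\s.false) else (\t.false)) else (\a.false))) (if false then (5 + 7) else ((let b = true in (\c.0)) (let d = 4 in false)))))
step 1: [if@root] ((if (((\x.(\y.false)) true) (\z.z)) then ((let u = 9 in (\v.1)) (\w.false)) else (1 * ((\p.6) true))) + 6)
step 2: [beta@0.0.0] ((if ((\y.false) (\z.z)) then ((let u = 9 in (\v.1)) (\w.false)) else (1 * ((\p.6) true))) + 6)

Answer: beta at 0.0.0 : ((\x.(\y.false)) true)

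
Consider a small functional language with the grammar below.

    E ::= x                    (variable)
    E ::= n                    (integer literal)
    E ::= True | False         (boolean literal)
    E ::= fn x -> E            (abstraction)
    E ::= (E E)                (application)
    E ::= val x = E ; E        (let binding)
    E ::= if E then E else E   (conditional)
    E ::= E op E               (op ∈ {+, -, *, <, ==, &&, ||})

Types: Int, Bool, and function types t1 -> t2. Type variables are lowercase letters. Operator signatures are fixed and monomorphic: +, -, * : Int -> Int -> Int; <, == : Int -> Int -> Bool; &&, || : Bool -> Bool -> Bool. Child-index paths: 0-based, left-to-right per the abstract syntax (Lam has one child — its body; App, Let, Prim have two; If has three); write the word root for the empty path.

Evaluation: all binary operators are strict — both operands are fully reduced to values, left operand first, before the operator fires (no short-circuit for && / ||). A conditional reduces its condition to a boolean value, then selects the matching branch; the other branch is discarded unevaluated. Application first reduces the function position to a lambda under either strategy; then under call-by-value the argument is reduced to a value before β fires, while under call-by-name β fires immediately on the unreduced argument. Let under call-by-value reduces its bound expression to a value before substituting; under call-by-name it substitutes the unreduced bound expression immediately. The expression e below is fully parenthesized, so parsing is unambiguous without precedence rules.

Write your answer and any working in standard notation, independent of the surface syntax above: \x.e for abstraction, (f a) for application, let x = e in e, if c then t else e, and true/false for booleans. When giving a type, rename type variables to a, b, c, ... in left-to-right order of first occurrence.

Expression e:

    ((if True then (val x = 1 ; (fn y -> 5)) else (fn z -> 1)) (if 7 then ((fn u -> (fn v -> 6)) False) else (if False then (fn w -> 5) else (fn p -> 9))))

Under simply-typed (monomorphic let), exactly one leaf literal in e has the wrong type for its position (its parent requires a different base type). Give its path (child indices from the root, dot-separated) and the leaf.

Trace:
  unify Bool ~ Bool
let x : Int
\y._ : a -> Int
\z._ : b -> Int
  unify a -> Int ~ b -> Int
  unify a ~ b
  unify Int ~ Int
  unify Int ~ Bool
  FAIL: mismatch Int ~ Bool

Answer: 1.0 : 7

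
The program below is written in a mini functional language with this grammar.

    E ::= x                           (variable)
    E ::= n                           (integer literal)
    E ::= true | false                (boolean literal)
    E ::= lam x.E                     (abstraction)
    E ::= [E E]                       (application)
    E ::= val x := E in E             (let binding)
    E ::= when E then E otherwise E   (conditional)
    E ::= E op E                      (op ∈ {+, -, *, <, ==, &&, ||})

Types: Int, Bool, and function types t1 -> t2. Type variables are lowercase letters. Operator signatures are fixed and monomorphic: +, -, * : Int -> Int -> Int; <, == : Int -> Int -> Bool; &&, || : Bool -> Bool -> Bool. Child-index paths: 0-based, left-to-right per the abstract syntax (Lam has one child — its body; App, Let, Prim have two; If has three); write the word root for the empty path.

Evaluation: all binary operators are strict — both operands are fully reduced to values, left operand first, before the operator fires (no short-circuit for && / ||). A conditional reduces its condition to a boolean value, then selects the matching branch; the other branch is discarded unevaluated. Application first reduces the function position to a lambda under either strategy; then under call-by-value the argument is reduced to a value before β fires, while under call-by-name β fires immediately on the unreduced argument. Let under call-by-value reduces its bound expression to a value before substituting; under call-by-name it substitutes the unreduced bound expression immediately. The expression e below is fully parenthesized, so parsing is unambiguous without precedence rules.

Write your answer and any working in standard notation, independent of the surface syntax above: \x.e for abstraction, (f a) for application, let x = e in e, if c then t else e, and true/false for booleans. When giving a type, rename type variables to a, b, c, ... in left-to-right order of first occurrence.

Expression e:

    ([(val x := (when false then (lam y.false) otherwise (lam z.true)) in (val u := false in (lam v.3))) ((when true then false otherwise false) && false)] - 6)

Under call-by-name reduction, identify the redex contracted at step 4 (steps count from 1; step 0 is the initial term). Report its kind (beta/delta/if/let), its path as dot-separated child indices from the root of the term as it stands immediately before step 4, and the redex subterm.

Answer: delta at root : (3 - 6)

Trace:
step 0: (((let x = (if false then (\y.false) else (\z.true)) in (let u = false in (\v.3))) ((if true then false else false) && false)) - 6)
step 1: [let@0.0] (((let u = false in (\v.3)) ((if true then false else false) && false)) - 6)
step 2: [let@0.0] (((\v.3) ((if true then false else false) && false)) - 6)
step 3: [beta@0] (3 - 6)
step 4: [delta@root] -3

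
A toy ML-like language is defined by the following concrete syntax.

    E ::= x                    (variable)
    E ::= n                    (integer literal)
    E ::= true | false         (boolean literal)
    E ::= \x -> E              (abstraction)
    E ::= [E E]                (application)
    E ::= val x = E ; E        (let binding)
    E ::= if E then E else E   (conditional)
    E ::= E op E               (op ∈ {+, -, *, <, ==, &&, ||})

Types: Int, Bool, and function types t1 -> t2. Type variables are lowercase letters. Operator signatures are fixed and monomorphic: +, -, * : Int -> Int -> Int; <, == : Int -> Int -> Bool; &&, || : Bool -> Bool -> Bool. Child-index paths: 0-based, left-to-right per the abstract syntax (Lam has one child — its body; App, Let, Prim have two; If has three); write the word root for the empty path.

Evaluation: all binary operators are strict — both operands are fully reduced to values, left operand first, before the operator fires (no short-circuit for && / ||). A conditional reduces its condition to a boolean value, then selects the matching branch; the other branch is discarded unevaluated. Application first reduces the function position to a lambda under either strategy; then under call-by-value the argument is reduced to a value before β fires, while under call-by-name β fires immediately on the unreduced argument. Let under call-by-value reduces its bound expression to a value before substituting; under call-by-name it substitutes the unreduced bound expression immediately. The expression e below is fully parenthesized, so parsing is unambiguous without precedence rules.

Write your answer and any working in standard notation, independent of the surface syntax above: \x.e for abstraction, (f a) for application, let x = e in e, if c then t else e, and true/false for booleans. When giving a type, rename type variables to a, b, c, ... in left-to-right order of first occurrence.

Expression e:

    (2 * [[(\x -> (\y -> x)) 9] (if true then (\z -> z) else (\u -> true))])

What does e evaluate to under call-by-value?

Trace:
step 0: (2 * (((\x.(\y.x)) 9) (if true then (\z.z) else (\u.true))))
step 1: [beta@1.0] (2 * ((\y.9) (if true then (\z.z) else (\u.true))))
step 2: [if@1.1] (2 * ((\y.9) (\z.z)))
step 3: [beta@1] (2 * 9)
step 4: [delta@root] 18

Answer: 18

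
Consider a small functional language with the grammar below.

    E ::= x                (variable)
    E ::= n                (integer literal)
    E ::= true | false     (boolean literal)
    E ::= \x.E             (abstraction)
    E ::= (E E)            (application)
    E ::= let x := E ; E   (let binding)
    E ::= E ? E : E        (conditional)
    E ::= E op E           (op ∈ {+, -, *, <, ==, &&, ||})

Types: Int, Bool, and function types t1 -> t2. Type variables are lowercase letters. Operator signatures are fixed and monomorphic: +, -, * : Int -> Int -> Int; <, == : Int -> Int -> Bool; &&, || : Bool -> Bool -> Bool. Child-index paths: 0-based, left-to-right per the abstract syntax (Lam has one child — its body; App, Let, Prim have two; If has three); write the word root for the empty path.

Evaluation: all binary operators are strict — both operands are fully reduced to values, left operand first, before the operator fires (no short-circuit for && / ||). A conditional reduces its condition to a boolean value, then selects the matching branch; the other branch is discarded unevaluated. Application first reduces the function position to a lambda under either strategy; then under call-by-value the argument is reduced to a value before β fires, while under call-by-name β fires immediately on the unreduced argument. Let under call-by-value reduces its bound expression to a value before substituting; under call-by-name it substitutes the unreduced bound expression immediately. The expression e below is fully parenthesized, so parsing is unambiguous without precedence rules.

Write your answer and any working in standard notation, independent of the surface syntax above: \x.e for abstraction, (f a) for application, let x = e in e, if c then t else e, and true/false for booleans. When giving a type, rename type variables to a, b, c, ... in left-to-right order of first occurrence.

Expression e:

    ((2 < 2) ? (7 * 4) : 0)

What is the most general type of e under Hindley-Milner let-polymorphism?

Answer: Int

Working:
  unify Int ~ Int
  unify Int ~ Int
  unify Bool ~ Bool
  unify Int ~ Int
  unify Int ~ Int
  unify Int ~ Int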